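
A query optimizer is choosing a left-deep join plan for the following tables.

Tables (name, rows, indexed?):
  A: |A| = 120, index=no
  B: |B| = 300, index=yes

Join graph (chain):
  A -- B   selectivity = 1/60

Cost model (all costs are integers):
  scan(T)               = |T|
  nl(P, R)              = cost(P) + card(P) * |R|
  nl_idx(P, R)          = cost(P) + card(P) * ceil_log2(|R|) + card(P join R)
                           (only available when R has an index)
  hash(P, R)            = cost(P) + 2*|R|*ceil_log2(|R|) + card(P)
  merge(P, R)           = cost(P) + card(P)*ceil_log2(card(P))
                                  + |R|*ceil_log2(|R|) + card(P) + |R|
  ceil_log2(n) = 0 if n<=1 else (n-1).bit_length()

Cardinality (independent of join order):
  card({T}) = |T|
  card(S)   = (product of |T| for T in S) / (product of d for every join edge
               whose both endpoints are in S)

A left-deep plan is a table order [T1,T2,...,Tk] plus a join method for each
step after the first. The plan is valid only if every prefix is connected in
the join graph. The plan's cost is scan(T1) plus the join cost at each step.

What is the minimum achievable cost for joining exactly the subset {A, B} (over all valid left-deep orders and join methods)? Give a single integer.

Selinger DP over subsets of {A,B}:
  {A}: scan cost=120, card=120
  {B}: scan cost=300, card=300
  {AB}: card=600; try (B,nl_idx)→1800, (A,hash)→2280, (B,merge)→4080, (A,merge)→4260, (B,hash)→5640, (B,nl)→36120 …(+1); best=1800 via (B,nl_idx)

1800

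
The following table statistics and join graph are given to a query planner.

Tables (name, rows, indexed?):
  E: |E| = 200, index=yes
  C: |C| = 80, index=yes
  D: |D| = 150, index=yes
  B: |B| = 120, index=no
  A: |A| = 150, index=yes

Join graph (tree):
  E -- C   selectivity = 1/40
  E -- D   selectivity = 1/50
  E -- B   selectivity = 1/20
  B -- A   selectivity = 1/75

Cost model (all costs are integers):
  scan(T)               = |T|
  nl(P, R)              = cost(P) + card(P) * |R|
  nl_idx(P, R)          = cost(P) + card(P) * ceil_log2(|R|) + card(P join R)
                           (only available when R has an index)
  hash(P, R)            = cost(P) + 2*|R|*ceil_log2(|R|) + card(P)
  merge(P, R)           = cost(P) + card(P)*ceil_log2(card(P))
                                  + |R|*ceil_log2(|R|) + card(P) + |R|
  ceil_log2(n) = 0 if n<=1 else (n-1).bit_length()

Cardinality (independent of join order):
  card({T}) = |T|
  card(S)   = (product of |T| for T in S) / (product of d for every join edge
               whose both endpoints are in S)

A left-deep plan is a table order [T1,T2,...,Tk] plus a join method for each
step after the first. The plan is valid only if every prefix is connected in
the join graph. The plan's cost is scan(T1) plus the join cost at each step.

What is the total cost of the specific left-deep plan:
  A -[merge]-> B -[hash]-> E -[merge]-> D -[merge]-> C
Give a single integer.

139890

step 1: scan A: cost=150, card=150
step 2: join B via merge
    card(P join B) = 150*120/(75) = 240
    cost = 150 + 150*8 + 120*7 + 150 + 120 = 2460
step 3: join E via hash
    card(P join E) = 240*200/(20) = 2400
    cost = 2460 + 2*200*8 + 240 = 5900
step 4: join D via merge
    card(P join D) = 2400*150/(50) = 7200
    cost = 5900 + 2400*12 + 150*8 + 2400 + 150 = 38450
step 5: join C via merge
    card(P join C) = 7200*80/(40) = 14400
    cost = 38450 + 7200*13 + 80*7 + 7200 + 80 = 139890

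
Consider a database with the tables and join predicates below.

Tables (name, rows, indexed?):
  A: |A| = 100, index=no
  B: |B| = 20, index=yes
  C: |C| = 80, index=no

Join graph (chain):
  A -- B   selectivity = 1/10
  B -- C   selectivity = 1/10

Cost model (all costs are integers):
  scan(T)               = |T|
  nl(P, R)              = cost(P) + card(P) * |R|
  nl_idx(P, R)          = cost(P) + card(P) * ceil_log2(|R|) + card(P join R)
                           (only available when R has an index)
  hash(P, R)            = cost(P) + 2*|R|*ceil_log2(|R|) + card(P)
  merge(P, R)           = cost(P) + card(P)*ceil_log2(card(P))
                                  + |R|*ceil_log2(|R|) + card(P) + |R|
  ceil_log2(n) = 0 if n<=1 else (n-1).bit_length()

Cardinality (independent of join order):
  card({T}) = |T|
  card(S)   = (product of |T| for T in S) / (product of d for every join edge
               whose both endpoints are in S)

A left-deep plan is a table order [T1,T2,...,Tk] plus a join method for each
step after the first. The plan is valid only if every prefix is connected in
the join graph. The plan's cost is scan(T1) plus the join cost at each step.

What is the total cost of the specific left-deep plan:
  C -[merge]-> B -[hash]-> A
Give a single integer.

step 1: scan C: cost=80, card=80
step 2: join B via merge
    card(P join B) = 80*20/(10) = 160
    cost = 80 + 80*7 + 20*5 + 80 + 20 = 840
step 3: join A via hash
    card(P join A) = 160*100/(10) = 1600
    cost = 840 + 2*100*7 + 160 = 2400

2400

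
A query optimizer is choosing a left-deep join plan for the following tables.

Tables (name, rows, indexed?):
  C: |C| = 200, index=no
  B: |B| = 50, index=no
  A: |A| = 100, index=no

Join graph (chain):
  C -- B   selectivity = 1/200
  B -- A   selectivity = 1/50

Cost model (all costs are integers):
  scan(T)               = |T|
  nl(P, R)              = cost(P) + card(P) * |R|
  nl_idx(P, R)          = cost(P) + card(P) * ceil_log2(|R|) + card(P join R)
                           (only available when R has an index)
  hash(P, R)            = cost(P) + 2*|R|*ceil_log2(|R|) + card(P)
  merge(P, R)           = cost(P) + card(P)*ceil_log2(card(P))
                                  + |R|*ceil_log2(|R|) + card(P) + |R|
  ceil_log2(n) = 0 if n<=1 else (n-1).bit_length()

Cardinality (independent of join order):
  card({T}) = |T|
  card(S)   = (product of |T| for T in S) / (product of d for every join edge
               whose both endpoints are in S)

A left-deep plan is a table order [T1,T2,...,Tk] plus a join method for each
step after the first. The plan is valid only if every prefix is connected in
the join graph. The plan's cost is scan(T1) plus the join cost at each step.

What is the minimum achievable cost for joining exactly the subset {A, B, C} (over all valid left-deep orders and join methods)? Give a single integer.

Selinger DP over subsets of {A,B,C}:
  {C}: scan cost=200, card=200
  {B}: scan cost=50, card=50
  {A}: scan cost=100, card=100
  {BC}: card=50; try (B,hash)→1000, (C,merge)→2200, (B,merge)→2350, (C,hash)→3300, (C,nl)→10050, (B,nl)→10200; best=1000 via (B,hash)
  {AB}: card=100; try (B,hash)→800, (A,merge)→1200, (B,merge)→1250, (A,hash)→1500, (A,nl)→5050, (B,nl)→5100; best=800 via (B,hash)
  {ABC}: card=100; try (A,merge)→2150, (A,hash)→2450, (C,merge)→3400, (C,hash)→4100, (A,nl)→6000, (C,nl)→20800; best=2150 via (A,merge)

2150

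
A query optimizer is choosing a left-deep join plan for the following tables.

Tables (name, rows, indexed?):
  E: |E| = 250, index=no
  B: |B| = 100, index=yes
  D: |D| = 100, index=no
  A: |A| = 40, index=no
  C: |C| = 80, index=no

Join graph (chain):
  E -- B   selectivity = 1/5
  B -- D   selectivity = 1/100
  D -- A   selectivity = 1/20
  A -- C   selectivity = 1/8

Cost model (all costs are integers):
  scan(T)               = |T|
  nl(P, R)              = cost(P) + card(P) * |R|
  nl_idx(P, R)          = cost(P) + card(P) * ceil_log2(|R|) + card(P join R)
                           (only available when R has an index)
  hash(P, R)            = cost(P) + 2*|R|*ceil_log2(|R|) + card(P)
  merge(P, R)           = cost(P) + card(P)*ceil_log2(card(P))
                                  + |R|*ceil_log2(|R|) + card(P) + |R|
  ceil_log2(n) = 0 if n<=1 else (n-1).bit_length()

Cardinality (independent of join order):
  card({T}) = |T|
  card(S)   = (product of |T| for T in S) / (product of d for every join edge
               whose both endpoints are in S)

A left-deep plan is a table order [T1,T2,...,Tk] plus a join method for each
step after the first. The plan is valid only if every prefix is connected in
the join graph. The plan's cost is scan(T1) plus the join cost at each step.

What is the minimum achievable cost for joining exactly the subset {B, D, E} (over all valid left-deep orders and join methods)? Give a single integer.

Selinger DP over subsets of {B,D,E}:
  {E}: scan cost=250, card=250
  {B}: scan cost=100, card=100
  {D}: scan cost=100, card=100
  {BE}: card=5000; try (B,hash)→1900, (E,merge)→3150, (B,merge)→3300, (E,hash)→4200, (B,nl_idx)→7000, (E,nl)→25100 …(+1); best=1900 via (B,hash)
  {BD}: card=100; try (B,nl_idx)→900, (D,hash)→1600, (B,hash)→1600, (D,merge)→1700, (B,merge)→1700, (D,nl)→10100 …(+1); best=900 via (B,nl_idx)
  {BDE}: card=5000; try (E,merge)→3950, (E,hash)→5000, (D,hash)→8300, (E,nl)→25900, (D,merge)→72700, (D,nl)→501900; best=3950 via (E,merge)

3950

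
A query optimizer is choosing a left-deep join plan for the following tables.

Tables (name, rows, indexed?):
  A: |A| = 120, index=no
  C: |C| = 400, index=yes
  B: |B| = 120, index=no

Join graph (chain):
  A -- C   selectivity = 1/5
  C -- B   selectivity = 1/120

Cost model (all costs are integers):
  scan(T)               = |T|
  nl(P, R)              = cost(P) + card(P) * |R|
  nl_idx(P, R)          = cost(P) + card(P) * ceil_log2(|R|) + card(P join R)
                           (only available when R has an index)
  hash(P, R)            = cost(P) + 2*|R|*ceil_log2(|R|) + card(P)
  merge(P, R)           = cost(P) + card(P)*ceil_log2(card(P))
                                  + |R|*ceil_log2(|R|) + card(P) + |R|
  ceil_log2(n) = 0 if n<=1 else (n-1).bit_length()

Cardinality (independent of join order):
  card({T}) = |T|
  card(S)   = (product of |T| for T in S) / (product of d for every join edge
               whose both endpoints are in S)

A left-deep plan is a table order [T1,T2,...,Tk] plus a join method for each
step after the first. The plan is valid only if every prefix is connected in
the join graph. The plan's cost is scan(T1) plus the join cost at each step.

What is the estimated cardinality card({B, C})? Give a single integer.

400

Tables in S: B(120), C(400)
Edges inside S: C-B(d=120)
numerator = 120 * 400 = 48000
denominator = 120 = 120
card(S) = 48000 / 120 = 400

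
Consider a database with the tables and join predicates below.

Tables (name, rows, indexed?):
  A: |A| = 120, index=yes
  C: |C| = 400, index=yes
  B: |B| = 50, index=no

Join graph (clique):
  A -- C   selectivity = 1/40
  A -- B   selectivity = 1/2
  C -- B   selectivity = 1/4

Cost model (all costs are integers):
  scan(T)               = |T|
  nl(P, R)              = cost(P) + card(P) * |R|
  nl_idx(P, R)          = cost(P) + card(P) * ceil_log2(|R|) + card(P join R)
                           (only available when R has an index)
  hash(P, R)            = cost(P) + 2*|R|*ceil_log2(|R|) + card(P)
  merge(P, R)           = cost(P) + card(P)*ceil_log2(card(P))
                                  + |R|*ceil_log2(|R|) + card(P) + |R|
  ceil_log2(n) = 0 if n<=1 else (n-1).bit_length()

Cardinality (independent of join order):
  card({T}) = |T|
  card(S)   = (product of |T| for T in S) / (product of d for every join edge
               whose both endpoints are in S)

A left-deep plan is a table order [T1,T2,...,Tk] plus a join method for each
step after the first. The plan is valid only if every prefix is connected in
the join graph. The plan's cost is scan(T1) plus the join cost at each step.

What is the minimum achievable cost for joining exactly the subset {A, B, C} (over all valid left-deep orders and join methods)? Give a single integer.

4200

Selinger DP over subsets of {A,B,C}:
  {A}: scan cost=120, card=120
  {C}: scan cost=400, card=400
  {B}: scan cost=50, card=50
  {AC}: card=1200; try (C,nl_idx)→2400, (A,hash)→2480, (A,nl_idx)→4400, (C,merge)→5080, (A,merge)→5360, (C,hash)→7440 …(+2); best=2400 via (C,nl_idx)
  {AB}: card=3000; try (B,hash)→840, (A,merge)→1360, (B,merge)→1430, (A,hash)→1780, (A,nl_idx)→3400, (A,nl)→6050 …(+1); best=840 via (B,hash)
  {BC}: card=5000; try (B,hash)→1400, (C,merge)→4400, (B,merge)→4750, (C,nl_idx)→5500, (C,hash)→7300, (C,nl)→20050 …(+1); best=1400 via (B,hash)
  {ABC}: card=7500; try (B,hash)→4200, (A,hash)→8080, (C,hash)→11040, (B,merge)→17150, (C,nl_idx)→35340, (C,merge)→43840 …(+5); best=4200 via (B,hash)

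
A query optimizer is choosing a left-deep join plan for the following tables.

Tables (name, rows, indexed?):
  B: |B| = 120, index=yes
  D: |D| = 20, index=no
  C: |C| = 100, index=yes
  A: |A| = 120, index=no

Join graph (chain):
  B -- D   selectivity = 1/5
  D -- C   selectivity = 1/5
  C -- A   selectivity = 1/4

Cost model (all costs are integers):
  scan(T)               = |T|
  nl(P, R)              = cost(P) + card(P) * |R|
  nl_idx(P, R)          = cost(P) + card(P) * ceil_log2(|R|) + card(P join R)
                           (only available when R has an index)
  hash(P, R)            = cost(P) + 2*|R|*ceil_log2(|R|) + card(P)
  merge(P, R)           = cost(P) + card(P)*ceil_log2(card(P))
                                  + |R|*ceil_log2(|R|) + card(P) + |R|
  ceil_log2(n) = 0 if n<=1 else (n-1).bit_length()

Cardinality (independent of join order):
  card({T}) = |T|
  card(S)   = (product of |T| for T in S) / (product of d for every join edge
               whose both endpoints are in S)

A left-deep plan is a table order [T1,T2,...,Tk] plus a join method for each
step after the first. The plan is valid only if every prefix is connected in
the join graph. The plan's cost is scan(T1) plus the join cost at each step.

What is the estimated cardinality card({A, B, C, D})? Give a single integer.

Tables in S: A(120), B(120), C(100), D(20)
Edges inside S: B-D(d=5), D-C(d=5), C-A(d=4)
numerator = 120 * 120 * 100 * 20 = 28800000
denominator = 5 * 5 * 4 = 100
card(S) = 28800000 / 100 = 288000

288000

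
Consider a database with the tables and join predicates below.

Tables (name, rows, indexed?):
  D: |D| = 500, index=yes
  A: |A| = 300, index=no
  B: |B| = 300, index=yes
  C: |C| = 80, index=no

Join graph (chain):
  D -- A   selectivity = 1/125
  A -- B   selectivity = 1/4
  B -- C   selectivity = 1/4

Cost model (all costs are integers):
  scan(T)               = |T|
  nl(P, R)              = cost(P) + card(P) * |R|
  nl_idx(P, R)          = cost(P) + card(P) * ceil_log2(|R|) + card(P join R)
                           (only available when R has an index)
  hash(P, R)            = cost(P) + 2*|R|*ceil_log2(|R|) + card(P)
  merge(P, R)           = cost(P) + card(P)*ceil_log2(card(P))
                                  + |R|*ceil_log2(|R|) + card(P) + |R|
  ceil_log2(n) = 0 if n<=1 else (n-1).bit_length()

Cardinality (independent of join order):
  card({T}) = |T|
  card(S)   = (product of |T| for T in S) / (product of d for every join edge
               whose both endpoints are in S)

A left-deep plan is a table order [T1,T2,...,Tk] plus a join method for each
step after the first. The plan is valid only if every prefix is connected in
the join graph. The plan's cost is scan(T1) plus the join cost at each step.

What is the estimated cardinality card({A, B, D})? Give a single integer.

Tables in S: A(300), B(300), D(500)
Edges inside S: D-A(d=125), A-B(d=4)
numerator = 300 * 300 * 500 = 45000000
denominator = 125 * 4 = 500
card(S) = 45000000 / 500 = 90000

90000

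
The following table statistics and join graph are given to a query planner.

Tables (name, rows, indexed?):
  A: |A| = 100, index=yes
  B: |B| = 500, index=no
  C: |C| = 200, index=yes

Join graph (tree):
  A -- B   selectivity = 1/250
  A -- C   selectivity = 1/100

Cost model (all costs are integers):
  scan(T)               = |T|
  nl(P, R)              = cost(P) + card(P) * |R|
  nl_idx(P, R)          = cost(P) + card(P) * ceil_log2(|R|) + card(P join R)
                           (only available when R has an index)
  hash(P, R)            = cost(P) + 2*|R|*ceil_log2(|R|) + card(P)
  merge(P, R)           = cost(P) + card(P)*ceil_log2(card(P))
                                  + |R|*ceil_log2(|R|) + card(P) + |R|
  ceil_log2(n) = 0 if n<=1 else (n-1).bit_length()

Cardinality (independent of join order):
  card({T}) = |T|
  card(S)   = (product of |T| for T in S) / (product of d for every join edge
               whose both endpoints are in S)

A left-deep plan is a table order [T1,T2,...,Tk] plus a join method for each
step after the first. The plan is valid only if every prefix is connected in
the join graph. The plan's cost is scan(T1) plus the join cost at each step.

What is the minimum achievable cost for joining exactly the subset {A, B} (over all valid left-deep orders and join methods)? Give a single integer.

Selinger DP over subsets of {A,B}:
  {A}: scan cost=100, card=100
  {B}: scan cost=500, card=500
  {AB}: card=200; try (A,hash)→2400, (A,nl_idx)→4200, (B,merge)→5900, (A,merge)→6300, (B,hash)→9200, (B,nl)→50100 …(+1); best=2400 via (A,hash)

2400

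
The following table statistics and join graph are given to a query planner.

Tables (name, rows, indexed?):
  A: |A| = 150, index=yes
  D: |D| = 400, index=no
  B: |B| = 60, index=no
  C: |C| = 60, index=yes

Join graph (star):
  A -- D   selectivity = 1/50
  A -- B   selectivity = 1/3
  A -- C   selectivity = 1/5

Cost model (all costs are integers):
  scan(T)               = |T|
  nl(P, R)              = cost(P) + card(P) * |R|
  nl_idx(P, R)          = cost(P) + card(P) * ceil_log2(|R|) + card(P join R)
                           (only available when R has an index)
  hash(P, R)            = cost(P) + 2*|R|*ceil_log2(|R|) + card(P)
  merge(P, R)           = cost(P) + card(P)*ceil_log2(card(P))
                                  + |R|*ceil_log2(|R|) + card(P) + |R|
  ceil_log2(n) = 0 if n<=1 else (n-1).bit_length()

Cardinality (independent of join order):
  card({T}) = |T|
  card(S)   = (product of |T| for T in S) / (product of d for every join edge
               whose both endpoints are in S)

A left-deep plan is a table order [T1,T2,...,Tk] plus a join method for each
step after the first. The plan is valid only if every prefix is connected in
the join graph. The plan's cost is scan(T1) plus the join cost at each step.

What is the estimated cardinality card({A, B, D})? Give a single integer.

Tables in S: A(150), B(60), D(400)
Edges inside S: A-D(d=50), A-B(d=3)
numerator = 150 * 60 * 400 = 3600000
denominator = 50 * 3 = 150
card(S) = 3600000 / 150 = 24000

24000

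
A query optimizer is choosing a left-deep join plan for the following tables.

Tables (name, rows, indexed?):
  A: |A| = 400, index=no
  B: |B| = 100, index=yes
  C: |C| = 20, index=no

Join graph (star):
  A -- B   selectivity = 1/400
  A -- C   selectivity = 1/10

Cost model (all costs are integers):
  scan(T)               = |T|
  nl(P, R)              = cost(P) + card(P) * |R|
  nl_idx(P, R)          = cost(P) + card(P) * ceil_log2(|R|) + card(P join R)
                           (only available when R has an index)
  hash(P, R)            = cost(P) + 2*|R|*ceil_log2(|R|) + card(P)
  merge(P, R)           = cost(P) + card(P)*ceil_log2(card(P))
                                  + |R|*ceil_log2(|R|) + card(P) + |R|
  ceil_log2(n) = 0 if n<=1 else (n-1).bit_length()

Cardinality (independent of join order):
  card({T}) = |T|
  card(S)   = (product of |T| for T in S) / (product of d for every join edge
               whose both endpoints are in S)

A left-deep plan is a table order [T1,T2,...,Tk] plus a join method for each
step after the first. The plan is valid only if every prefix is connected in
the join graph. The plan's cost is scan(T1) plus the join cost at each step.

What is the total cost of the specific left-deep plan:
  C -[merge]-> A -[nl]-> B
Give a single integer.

step 1: scan C: cost=20, card=20
step 2: join A via merge
    card(P join A) = 20*400/(10) = 800
    cost = 20 + 20*5 + 400*9 + 20 + 400 = 4140
step 3: join B via nl
    card(P join B) = 800*100/(400) = 200
    cost = 4140 + 800*100 = 84140

84140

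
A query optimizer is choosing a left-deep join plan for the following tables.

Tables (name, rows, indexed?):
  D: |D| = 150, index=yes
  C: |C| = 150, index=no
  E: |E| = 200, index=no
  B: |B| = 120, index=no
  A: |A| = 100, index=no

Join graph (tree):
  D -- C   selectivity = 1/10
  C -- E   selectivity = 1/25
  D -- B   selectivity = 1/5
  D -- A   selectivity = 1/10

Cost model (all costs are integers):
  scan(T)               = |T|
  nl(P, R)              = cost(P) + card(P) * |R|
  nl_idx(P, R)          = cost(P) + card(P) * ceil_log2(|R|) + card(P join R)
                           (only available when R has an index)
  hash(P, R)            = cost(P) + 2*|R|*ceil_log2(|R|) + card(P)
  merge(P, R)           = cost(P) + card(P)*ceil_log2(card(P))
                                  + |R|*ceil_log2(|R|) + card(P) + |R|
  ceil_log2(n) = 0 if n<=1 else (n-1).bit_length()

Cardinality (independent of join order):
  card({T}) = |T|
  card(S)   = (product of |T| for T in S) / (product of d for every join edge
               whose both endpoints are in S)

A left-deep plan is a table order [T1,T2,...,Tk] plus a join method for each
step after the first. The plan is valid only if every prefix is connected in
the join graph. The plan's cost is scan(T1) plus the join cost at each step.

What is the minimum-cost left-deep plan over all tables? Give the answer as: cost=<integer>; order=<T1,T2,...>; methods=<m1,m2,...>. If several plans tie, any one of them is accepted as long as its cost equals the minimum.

Selinger DP (subsets sized 1..n):
  {D}: scan cost=150, card=150
  {C}: scan cost=150, card=150
  {E}: scan cost=200, card=200
  {B}: scan cost=120, card=120
  {A}: scan cost=100, card=100
  {CD}: card=2250; try (D,hash)→2700, (C,hash)→2700, (D,merge)→2850, (C,merge)→2850, (D,nl_idx)→3600, (D,nl)→22650 …(+1); best=2700 via (D,hash)
  {BD}: card=3600; try (B,hash)→1980, (D,merge)→2430, (B,merge)→2460, (D,hash)→2640, (D,nl_idx)→4680, (D,nl)→18120 …(+1); best=1980 via (B,hash)
  {AD}: card=1500; try (A,hash)→1700, (D,merge)→2250, (A,merge)→2300, (D,nl_idx)→2400, (D,hash)→2600, (D,nl)→15100 …(+1); best=1700 via (A,hash)
  {CE}: card=1200; try (C,hash)→2800, (E,merge)→3300, (C,merge)→3350, (E,hash)→3500, (E,nl)→30150, (C,nl)→30200; best=2800 via (C,hash)
  {CDE}: card=18000; try (D,hash)→6400, (E,hash)→8150, (D,merge)→18550, (D,nl_idx)→30400, (E,merge)→33750, (D,nl)→182800 …(+1); best=6400 via (D,hash)
  {BCD}: card=54000; try (B,hash)→6630, (C,hash)→7980, (B,merge)→32910, (C,merge)→50130, (B,nl)→272700, (C,nl)→541980; best=6630 via (B,hash)
  {ACD}: card=22500; try (C,hash)→5600, (A,hash)→6350, (C,merge)→21050, (A,merge)→32750, (C,nl)→226700, (A,nl)→227700; best=5600 via (C,hash)
  {ABD}: card=36000; try (B,hash)→4880, (A,hash)→6980, (B,merge)→20660, (A,merge)→49580, (B,nl)→181700, (A,nl)→361980; best=4880 via (B,hash)
  {BCDE}: card=432000; try (B,hash)→26080, (E,hash)→63830, (B,merge)→295360, (E,merge)→926430, (B,nl)→2166400, (E,nl)→10806630; best=26080 via (B,hash)
  {ACDE}: card=180000; try (A,hash)→25800, (E,hash)→31300, (A,merge)→295200, (E,merge)→367400, (A,nl)→1806400, (E,nl)→4505600; best=25800 via (A,hash)
  {ABCD}: card=540000; try (B,hash)→29780, (C,hash)→43280, (A,hash)→62030, (B,merge)→366560, (C,merge)→618230, (A,merge)→925430 …(+3); best=29780 via (B,hash)
  {ABCDE}: card=4320000; try (B,hash)→207480, (A,hash)→459480, (E,hash)→572980, (B,merge)→3446760, (A,merge)→8666880, (E,merge)→11371580 …(+3); best=207480 via (B,hash)

cost=207480; order=E,C,D,A,B; methods=hash,hash,hash,hash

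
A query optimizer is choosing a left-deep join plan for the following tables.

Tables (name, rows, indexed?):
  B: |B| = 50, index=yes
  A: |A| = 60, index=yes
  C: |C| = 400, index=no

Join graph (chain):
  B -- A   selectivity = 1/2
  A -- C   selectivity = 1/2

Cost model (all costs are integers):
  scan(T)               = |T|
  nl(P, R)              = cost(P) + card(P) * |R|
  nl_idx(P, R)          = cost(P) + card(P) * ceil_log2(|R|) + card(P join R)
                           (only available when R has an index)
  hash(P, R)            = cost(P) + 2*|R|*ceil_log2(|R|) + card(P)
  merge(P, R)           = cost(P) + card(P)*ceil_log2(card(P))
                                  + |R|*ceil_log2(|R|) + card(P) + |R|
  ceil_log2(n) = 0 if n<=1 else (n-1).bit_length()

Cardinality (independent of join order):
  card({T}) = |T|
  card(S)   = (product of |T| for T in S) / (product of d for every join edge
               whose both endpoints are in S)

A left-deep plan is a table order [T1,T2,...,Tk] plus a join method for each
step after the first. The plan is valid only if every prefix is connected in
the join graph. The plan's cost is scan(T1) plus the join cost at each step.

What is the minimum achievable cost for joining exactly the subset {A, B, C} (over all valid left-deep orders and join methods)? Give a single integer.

9420

Selinger DP over subsets of {A,B,C}:
  {B}: scan cost=50, card=50
  {A}: scan cost=60, card=60
  {C}: scan cost=400, card=400
  {AB}: card=1500; try (B,hash)→720, (A,hash)→820, (A,merge)→820, (B,merge)→830, (A,nl_idx)→1850, (B,nl_idx)→1920 …(+2); best=720 via (B,hash)
  {AC}: card=12000; try (A,hash)→1520, (C,merge)→4480, (A,merge)→4820, (C,hash)→7320, (A,nl_idx)→14800, (C,nl)→24060 …(+1); best=1520 via (A,hash)
  {ABC}: card=300000; try (C,hash)→9420, (B,hash)→14120, (C,merge)→22720, (B,merge)→181870, (B,nl_idx)→373520, (C,nl)→600720 …(+1); best=9420 via (C,hash)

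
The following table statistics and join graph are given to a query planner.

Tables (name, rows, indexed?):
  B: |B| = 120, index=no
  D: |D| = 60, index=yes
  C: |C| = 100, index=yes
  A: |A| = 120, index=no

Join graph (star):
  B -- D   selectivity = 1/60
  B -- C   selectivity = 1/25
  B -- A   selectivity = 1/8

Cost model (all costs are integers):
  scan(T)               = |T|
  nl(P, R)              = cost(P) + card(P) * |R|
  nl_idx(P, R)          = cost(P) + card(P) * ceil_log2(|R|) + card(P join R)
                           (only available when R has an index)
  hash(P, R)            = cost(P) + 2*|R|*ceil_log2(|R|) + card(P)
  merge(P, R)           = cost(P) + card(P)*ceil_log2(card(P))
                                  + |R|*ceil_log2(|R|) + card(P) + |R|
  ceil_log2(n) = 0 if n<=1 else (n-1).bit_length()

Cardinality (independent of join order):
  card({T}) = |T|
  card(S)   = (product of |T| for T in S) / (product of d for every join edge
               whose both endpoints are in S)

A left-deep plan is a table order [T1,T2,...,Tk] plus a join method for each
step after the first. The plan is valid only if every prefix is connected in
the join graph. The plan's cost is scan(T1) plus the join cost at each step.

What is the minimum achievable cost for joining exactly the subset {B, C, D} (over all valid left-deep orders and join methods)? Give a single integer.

Selinger DP over subsets of {B,C,D}:
  {B}: scan cost=120, card=120
  {D}: scan cost=60, card=60
  {C}: scan cost=100, card=100
  {BD}: card=120; try (D,hash)→960, (D,nl_idx)→960, (B,merge)→1440, (D,merge)→1500, (B,hash)→1800, (B,nl)→7260 …(+1); best=960 via (D,hash)
  {BC}: card=480; try (C,nl_idx)→1440, (C,hash)→1640, (B,merge)→1860, (C,merge)→1880, (B,hash)→1880, (B,nl)→12100 …(+1); best=1440 via (C,nl_idx)
  {BCD}: card=480; try (C,nl_idx)→2280, (C,hash)→2480, (D,hash)→2640, (C,merge)→2720, (D,nl_idx)→4800, (D,merge)→6660 …(+2); best=2280 via (C,nl_idx)

2280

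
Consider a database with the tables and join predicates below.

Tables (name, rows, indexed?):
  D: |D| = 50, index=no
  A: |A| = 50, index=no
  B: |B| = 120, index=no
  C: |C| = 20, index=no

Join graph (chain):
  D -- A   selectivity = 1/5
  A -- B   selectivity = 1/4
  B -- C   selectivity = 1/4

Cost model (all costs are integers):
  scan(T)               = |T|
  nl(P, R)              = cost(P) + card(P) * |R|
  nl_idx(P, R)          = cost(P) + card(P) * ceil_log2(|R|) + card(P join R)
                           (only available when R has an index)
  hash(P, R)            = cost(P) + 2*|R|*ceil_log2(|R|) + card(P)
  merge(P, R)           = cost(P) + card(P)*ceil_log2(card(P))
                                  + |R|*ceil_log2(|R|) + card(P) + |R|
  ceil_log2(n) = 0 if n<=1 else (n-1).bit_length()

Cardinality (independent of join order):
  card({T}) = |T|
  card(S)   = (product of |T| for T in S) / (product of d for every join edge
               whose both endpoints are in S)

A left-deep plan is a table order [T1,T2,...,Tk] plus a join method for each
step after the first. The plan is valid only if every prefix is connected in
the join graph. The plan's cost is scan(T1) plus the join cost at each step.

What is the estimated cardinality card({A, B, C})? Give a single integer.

7500

Tables in S: A(50), B(120), C(20)
Edges inside S: A-B(d=4), B-C(d=4)
numerator = 50 * 120 * 20 = 120000
denominator = 4 * 4 = 16
card(S) = 120000 / 16 = 7500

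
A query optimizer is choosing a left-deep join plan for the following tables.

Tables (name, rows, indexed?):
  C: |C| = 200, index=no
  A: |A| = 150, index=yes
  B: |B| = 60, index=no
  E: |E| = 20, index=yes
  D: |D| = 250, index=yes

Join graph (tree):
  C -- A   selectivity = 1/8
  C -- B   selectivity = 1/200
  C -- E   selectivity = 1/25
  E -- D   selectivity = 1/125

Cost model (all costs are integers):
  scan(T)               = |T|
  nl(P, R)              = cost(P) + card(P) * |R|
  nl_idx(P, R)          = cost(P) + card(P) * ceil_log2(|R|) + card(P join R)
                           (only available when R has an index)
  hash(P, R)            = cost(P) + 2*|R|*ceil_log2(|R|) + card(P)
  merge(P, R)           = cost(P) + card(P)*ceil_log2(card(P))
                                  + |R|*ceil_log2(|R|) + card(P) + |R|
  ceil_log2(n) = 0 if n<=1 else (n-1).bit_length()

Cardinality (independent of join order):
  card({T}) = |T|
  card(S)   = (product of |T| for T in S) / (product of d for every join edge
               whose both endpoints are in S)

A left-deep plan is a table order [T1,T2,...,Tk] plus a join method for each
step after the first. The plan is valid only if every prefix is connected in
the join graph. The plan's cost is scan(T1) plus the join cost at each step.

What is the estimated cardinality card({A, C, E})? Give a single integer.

3000

Tables in S: A(150), C(200), E(20)
Edges inside S: C-A(d=8), C-E(d=25)
numerator = 150 * 200 * 20 = 600000
denominator = 8 * 25 = 200
card(S) = 600000 / 200 = 3000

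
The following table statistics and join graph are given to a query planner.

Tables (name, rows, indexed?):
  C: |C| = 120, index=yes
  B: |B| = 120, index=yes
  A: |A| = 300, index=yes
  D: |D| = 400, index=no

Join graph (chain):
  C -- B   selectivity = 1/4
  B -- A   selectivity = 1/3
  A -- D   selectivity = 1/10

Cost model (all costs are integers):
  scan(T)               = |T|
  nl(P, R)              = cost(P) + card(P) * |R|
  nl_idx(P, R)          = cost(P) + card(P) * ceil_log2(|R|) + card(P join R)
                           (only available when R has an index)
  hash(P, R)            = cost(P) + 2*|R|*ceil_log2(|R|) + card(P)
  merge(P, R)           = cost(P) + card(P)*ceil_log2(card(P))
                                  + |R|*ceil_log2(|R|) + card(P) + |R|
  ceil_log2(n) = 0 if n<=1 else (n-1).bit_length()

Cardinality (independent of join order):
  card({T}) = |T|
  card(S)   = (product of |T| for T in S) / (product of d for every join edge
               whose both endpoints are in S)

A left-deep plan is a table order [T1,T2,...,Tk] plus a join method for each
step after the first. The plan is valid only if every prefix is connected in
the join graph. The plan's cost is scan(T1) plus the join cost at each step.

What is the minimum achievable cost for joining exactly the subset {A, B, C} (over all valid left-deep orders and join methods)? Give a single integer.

10920

Selinger DP over subsets of {A,B,C}:
  {C}: scan cost=120, card=120
  {B}: scan cost=120, card=120
  {A}: scan cost=300, card=300
  {BC}: card=3600; try (C,hash)→1920, (B,hash)→1920, (C,merge)→2040, (B,merge)→2040, (C,nl_idx)→4560, (B,nl_idx)→4560 …(+2); best=1920 via (C,hash)
  {AB}: card=12000; try (B,hash)→2280, (A,merge)→4080, (B,merge)→4260, (A,hash)→5640, (A,nl_idx)→13200, (B,nl_idx)→14400 …(+2); best=2280 via (B,hash)
  {ABC}: card=360000; try (A,hash)→10920, (C,hash)→15960, (A,merge)→51720, (C,merge)→183240, (A,nl_idx)→394320, (C,nl_idx)→446280 …(+2); best=10920 via (A,hash)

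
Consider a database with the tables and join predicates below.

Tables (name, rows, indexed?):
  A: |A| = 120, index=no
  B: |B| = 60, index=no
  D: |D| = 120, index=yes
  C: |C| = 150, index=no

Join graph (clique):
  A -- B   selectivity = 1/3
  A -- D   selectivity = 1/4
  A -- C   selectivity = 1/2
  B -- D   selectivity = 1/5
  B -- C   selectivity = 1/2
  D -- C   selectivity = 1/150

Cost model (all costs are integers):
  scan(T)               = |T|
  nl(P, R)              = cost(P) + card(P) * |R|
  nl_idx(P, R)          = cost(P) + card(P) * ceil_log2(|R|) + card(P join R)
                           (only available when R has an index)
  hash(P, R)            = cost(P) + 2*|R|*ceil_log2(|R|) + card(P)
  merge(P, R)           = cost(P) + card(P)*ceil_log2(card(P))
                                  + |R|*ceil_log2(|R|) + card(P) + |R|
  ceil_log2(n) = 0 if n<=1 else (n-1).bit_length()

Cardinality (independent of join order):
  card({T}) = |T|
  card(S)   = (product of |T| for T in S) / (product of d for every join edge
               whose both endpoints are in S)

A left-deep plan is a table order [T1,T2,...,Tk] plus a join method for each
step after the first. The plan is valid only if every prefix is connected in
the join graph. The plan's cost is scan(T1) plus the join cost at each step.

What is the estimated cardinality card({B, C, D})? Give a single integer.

720

Tables in S: B(60), C(150), D(120)
Edges inside S: B-D(d=5), B-C(d=2), D-C(d=150)
numerator = 60 * 150 * 120 = 1080000
denominator = 5 * 2 * 150 = 1500
card(S) = 1080000 / 1500 = 720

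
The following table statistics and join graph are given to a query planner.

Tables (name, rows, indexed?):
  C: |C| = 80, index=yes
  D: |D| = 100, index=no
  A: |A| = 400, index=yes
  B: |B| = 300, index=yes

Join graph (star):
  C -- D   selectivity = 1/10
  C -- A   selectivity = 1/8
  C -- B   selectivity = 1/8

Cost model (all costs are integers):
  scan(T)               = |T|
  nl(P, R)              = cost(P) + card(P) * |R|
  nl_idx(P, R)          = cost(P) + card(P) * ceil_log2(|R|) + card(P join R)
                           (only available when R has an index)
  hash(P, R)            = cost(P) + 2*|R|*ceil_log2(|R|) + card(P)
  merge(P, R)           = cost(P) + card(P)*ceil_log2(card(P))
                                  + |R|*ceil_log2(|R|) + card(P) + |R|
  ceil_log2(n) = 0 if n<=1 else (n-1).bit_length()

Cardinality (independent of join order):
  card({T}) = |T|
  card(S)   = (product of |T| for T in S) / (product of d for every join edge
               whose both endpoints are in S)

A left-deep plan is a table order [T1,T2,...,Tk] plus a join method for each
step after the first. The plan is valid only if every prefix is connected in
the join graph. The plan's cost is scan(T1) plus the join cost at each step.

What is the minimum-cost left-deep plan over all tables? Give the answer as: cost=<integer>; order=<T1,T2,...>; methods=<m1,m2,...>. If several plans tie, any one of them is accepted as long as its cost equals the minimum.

cost=43320; order=B,C,D,A; methods=hash,hash,hash

Selinger DP (subsets sized 1..n):
  {C}: scan cost=80, card=80
  {D}: scan cost=100, card=100
  {A}: scan cost=400, card=400
  {B}: scan cost=300, card=300
  {CD}: card=800; try (C,hash)→1320, (D,merge)→1520, (C,merge)→1540, (D,hash)→1560, (C,nl_idx)→1600, (D,nl)→8080 …(+1); best=1320 via (C,hash)
  {AC}: card=4000; try (C,hash)→1920, (A,merge)→4720, (A,nl_idx)→4800, (C,merge)→5040, (C,nl_idx)→7200, (A,hash)→7360 …(+2); best=1920 via (C,hash)
  {BC}: card=3000; try (C,hash)→1720, (B,merge)→3720, (B,nl_idx)→3800, (C,merge)→3940, (C,nl_idx)→5400, (B,hash)→5560 …(+2); best=1720 via (C,hash)
  {ACD}: card=40000; try (D,hash)→7320, (A,hash)→9320, (A,merge)→14120, (A,nl_idx)→48520, (D,merge)→54720, (A,nl)→321320 …(+1); best=7320 via (D,hash)
  {BCD}: card=30000; try (D,hash)→6120, (B,hash)→7520, (B,merge)→13120, (B,nl_idx)→38520, (D,merge)→41520, (B,nl)→241320 …(+1); best=6120 via (D,hash)
  {ABC}: card=150000; try (B,hash)→11320, (A,hash)→11920, (A,merge)→44720, (B,merge)→56920, (A,nl_idx)→178720, (B,nl_idx)→187920 …(+2); best=11320 via (B,hash)
  {ABCD}: card=1500000; try (A,hash)→43320, (B,hash)→52720, (D,hash)→162720, (A,merge)→490120, (B,merge)→690320, (A,nl_idx)→1776120 …(+5); best=43320 via (A,hash)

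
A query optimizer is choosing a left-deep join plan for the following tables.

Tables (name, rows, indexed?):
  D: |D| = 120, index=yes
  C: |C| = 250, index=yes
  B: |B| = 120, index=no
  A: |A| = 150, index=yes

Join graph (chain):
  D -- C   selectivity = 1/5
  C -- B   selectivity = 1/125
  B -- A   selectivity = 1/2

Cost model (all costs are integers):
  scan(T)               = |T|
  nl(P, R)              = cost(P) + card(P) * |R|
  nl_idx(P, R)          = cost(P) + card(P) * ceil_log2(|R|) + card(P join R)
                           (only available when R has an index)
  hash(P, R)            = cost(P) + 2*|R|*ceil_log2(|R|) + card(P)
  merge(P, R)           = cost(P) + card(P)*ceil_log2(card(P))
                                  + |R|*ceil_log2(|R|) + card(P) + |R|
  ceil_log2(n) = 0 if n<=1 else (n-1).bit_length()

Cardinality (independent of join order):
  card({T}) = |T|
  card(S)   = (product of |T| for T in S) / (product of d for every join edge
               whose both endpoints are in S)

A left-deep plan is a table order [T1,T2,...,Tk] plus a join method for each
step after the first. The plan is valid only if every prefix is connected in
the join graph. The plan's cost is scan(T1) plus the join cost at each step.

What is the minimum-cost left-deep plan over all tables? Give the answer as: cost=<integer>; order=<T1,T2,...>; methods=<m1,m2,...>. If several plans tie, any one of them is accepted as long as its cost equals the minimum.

Selinger DP (subsets sized 1..n):
  {D}: scan cost=120, card=120
  {C}: scan cost=250, card=250
  {B}: scan cost=120, card=120
  {A}: scan cost=150, card=150
  {CD}: card=6000; try (D,hash)→2180, (C,merge)→3330, (D,merge)→3460, (C,hash)→4240, (C,nl_idx)→7080, (D,nl_idx)→8000 …(+2); best=2180 via (D,hash)
  {BC}: card=240; try (C,nl_idx)→1320, (B,hash)→2180, (C,merge)→3330, (B,merge)→3460, (C,hash)→4240, (C,nl)→30120 …(+1); best=1320 via (C,nl_idx)
  {AB}: card=9000; try (B,hash)→1980, (A,merge)→2430, (B,merge)→2460, (A,hash)→2640, (A,nl_idx)→10080, (A,nl)→18120 …(+1); best=1980 via (B,hash)
  {BCD}: card=5760; try (D,hash)→3240, (D,merge)→4440, (D,nl_idx)→8760, (B,hash)→9860, (D,nl)→30120, (B,merge)→87140 …(+1); best=3240 via (D,hash)
  {ABC}: card=18000; try (A,hash)→3960, (A,merge)→4830, (C,hash)→14980, (A,nl_idx)→21240, (A,nl)→37320, (C,nl_idx)→91980 …(+2); best=3960 via (A,hash)
  {ABCD}: card=432000; try (A,hash)→11400, (D,hash)→23640, (A,merge)→85230, (D,merge)→292920, (A,nl_idx)→481320, (D,nl_idx)→561960 …(+2); best=11400 via (A,hash)

cost=11400; order=B,C,D,A; methods=nl_idx,hash,hash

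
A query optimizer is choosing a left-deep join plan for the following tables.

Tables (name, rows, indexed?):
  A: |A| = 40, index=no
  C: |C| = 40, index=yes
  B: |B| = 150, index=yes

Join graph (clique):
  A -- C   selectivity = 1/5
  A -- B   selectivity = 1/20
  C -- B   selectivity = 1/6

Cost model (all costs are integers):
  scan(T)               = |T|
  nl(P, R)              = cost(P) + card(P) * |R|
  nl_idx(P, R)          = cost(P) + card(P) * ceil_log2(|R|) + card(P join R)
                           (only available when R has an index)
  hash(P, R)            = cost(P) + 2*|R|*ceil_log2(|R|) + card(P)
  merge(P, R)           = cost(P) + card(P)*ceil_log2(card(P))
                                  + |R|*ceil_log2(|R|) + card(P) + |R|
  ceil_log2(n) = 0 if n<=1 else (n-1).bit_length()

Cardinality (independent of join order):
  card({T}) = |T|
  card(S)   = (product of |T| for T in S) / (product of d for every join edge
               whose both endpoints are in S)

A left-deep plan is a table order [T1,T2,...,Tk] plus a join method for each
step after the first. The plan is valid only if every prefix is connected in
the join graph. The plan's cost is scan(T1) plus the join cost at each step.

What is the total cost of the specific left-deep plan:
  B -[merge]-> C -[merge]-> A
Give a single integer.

13060

step 1: scan B: cost=150, card=150
step 2: join C via merge
    card(P join C) = 150*40/(6) = 1000
    cost = 150 + 150*8 + 40*6 + 150 + 40 = 1780
step 3: join A via merge
    card(P join A) = 1000*40/(5*20) = 400
    cost = 1780 + 1000*10 + 40*6 + 1000 + 40 = 13060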